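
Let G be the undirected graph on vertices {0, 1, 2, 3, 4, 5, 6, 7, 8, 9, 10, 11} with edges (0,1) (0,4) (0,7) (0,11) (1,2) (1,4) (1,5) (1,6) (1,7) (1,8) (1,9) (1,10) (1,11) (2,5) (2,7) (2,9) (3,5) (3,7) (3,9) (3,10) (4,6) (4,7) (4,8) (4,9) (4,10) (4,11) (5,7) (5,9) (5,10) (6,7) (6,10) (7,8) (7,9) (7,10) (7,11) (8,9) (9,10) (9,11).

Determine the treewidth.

A width-4 tree decomposition is:
Bags: B1 = {1, 5, 7, 9, 10}  B2 = {1, 4, 7, 9, 10}  B3 = {1, 4, 7, 9, 11}  B4 = {0, 1, 4, 7, 11}  B5 = {1, 2, 5, 7, 9}  B6 = {1, 4, 7, 8, 9}  B7 = {3, 5, 7, 9, 10}  B8 = {1, 4, 6, 7, 10}
Tree: B1–B2, B2–B3, B3–B4, B1–B5, B2–B6, B1–B7, B2–B8
The largest bag has 5 vertices, giving width 4; this decomposition certifies tw(G) ≤ 4. For the lower bound, the 5 vertices {1, 2, 5, 7, 9} are pairwise adjacent, and any tree decomposition puts a clique entirely inside one bag — forcing width ≥ 4. Combining the bounds, tw(G) = 4.

4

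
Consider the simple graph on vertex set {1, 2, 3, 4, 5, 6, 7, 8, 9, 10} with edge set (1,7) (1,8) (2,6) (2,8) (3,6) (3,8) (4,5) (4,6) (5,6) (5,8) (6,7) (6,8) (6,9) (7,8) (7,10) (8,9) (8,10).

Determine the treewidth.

A width-2 tree decomposition is:
Bags: B1 = {5, 6, 8}  B2 = {4, 5, 6}  B3 = {6, 8, 9}  B4 = {3, 6, 8}  B5 = {2, 6, 8}  B6 = {6, 7, 8}  B7 = {1, 7, 8}  B8 = {7, 8, 10}
Tree: B1–B2, B1–B3, B1–B4, B4–B5, B5–B6, B6–B7, B7–B8
Each bag holds 3 vertices, so the decomposition has width 2, which upper-bounds the treewidth. On the other hand G contains the 3-clique {1, 7, 8}. A clique must lie in a single bag of any decomposition, so no decomposition can have width below 2. Hence tw(G) = 2 exactly.

2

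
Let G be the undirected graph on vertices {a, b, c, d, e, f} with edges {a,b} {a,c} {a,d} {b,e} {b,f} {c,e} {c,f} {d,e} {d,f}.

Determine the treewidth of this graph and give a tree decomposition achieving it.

Treewidth 3.
One such decomposition:
Bags: B1 = {b, c, d, e}  B2 = {b, c, d, f}  B3 = {a, b, c, d}
Tree: B1–B2, B2–B3

Each bag holds 4 vertices, so the decomposition has width 3, which upper-bounds the treewidth. For the lower bound: the 4 vertex sets {d,e}, {c,f}, {b}, {a} are disjoint, each induces a connected subgraph, and every pair is joined by at least one edge of G. Contracting each set to a single vertex therefore yields K_{4} as a minor, and since treewidth is minor-monotone, tw(G) ≥ tw(K_{4}) = 3. Therefore the treewidth is 3.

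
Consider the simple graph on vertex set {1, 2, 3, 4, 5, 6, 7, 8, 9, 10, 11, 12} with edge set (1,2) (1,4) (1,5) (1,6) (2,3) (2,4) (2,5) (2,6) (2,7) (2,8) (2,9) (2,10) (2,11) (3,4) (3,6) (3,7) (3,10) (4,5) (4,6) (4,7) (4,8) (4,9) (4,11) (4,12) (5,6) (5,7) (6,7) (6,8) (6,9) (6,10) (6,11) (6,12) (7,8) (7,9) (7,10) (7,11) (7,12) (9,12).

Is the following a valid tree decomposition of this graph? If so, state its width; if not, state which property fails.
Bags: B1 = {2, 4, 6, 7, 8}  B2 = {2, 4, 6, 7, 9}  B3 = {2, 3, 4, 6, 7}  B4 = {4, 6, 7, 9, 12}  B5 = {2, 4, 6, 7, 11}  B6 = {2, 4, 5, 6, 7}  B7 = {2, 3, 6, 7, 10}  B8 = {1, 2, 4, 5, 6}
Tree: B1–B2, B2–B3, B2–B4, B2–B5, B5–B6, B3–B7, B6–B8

Every vertex of G appears in some bag (union = {1, 2, 3, 4, 5, 6, 7, 8, 9, 10, 11, 12}); every edge is covered by a bag; and for each vertex v the set of bags containing v is connected in the bag tree. The decomposition is therefore valid. The largest bag has 5 vertices, so the width is 4.

Yes; width 4.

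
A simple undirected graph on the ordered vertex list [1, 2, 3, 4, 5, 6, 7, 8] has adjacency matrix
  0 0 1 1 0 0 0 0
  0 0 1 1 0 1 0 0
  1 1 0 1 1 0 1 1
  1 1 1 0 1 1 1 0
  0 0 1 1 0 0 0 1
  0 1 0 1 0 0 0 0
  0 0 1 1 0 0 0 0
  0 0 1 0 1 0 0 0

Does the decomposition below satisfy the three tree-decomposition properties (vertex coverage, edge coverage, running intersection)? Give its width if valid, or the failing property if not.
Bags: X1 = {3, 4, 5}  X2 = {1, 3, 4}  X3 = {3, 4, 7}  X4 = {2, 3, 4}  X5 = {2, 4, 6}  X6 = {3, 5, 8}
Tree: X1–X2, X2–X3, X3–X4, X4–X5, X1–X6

Yes; width 2.

Vertex coverage: the bags together contain {1, 2, 3, 4, 5, 6, 7, 8}, the full vertex set. Edge coverage: each edge of G has both endpoints in at least one bag. Running intersection: for every vertex, the bags containing it form a connected subtree. All three properties hold, so this is a valid tree decomposition of width max|bag| − 1 = 2, and hence tw(G) ≤ 2.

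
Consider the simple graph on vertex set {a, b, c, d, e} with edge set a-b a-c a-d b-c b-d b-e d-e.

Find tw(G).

A width-2 tree decomposition is:
Bags: B1 = {a, b, c}  B2 = {a, b, d}  B3 = {b, d, e}
Tree: B1–B2, B2–B3
The largest bag has 3 vertices, giving width 2; this decomposition certifies tw(G) ≤ 2. On the other hand G contains the 3-clique {b, d, e}. A clique must lie in a single bag of any decomposition, so no decomposition can have width below 2. Combining the bounds, tw(G) = 2.

2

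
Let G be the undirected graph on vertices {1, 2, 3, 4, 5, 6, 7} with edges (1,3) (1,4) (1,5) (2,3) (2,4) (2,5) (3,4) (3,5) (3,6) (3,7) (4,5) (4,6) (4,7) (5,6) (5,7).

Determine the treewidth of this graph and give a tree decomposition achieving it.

The largest bag has 4 vertices, giving width 3; this decomposition certifies tw(G) ≤ 3. On the other hand G contains the 4-clique {1, 3, 4, 5}. A clique must lie in a single bag of any decomposition, so no decomposition can have width below 3. Combining the bounds, tw(G) = 3.

Treewidth 3.
One such decomposition:
Bags: B1 = {3, 4, 5, 7}  B2 = {1, 3, 4, 5}  B3 = {3, 4, 5, 6}  B4 = {2, 3, 4, 5}
Tree: B1–B2, B1–B3, B1–B4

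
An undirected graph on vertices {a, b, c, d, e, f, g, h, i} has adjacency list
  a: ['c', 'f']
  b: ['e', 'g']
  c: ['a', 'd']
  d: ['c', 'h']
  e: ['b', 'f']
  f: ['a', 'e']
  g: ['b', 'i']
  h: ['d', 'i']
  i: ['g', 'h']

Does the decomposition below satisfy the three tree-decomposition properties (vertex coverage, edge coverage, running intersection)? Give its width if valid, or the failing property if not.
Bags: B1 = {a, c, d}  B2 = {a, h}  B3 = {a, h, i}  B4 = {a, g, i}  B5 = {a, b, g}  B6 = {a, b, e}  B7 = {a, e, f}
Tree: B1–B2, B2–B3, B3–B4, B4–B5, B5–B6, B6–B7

No — edge (d,h) lies in no bag.

A tree decomposition must satisfy three properties: every vertex lies in some bag; for every edge, both endpoints lie together in some bag; and for every vertex, the bags containing it form a connected subtree. Here edge (d,h) lies in no bag, so the decomposition is invalid.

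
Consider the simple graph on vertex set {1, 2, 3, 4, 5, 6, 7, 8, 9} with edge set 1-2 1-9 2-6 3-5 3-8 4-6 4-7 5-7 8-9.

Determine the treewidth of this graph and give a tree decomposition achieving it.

Each bag holds 3 vertices, so the decomposition has width 2, which upper-bounds the treewidth. Since 7–5–3–8–9–1–2–6–4–7 is a cycle in G, G is not acyclic. Forests are exactly the graphs of treewidth ≤ 1, so tw(G) ≥ 2. Combining the bounds, tw(G) = 2.

Treewidth 2.
One such decomposition:
Bags: B1 = {3, 5, 7}  B2 = {3, 7, 8}  B3 = {7, 8, 9}  B4 = {1, 7, 9}  B5 = {1, 2, 7}  B6 = {2, 6, 7}  B7 = {4, 6, 7}
Tree: B1–B2, B2–B3, B3–B4, B4–B5, B5–B6, B6–B7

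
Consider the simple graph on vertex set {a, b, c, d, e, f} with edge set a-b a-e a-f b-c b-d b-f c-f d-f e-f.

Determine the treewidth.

2

A width-2 tree decomposition is:
Bags: B1 = {b, c, f}  B2 = {a, b, f}  B3 = {b, d, f}  B4 = {a, e, f}
Tree: B1–B2, B1–B3, B2–B4
Every bag has size at most 3, so the width is 3 − 1 = 2 and tw(G) ≤ 2. For the lower bound, the 3 vertices {a, e, f} are pairwise adjacent, and any tree decomposition puts a clique entirely inside one bag — forcing width ≥ 2. Therefore the treewidth is 2.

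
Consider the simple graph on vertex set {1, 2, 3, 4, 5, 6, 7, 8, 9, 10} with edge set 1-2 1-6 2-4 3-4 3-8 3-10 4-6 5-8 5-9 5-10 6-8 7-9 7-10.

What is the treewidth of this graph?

2

A width-2 tree decomposition is:
Bags: B1 = {5, 7, 9}  B2 = {5, 7, 10}  B3 = {5, 8, 10}  B4 = {3, 8, 10}  B5 = {3, 6, 8}  B6 = {3, 4, 6}  B7 = {1, 4, 6}  B8 = {1, 2, 4}
Tree: B1–B2, B2–B3, B3–B4, B4–B5, B5–B6, B6–B7, B7–B8
The largest bag has 3 vertices, giving width 2; this decomposition certifies tw(G) ≤ 2. Since 9–7–10–5–9 is a cycle in G, G is not acyclic. Forests are exactly the graphs of treewidth ≤ 1, so tw(G) ≥ 2. Combining the bounds, tw(G) = 2.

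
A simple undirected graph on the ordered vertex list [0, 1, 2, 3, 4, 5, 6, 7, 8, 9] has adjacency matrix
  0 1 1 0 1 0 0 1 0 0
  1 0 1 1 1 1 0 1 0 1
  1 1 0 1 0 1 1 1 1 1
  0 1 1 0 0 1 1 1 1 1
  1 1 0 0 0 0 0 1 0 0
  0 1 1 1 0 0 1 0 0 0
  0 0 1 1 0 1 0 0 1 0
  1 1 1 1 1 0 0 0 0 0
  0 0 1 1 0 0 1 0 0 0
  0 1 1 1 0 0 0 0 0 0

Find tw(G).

A width-3 tree decomposition is:
Bags: B1 = {2, 3, 5, 6}  B2 = {1, 2, 3, 5}  B3 = {2, 3, 6, 8}  B4 = {1, 2, 3, 7}  B5 = {0, 1, 2, 7}  B6 = {0, 1, 4, 7}  B7 = {1, 2, 3, 9}
Tree: B1–B2, B1–B3, B2–B4, B4–B5, B5–B6, B2–B7
The largest bag has 4 vertices, giving width 3; this decomposition certifies tw(G) ≤ 3. Conversely, {0, 1, 2, 7} is a clique of size 4, and the vertices of any clique must share a bag in every tree decomposition; so some bag has ≥ 4 vertices and tw(G) ≥ 3. Hence tw(G) = 3 exactly.

3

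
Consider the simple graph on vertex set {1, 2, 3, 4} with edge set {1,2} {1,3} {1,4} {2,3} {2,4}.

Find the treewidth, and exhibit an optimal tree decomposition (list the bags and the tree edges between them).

Treewidth 2.
Bags: B1 = {1, 2, 3}  B2 = {1, 2, 4}
Tree: B1–B2

Each bag holds 3 vertices, so the decomposition has width 2, which upper-bounds the treewidth. On the other hand G contains the 3-clique {1, 2, 3}. A clique must lie in a single bag of any decomposition, so no decomposition can have width below 2. Hence tw(G) = 2 exactly.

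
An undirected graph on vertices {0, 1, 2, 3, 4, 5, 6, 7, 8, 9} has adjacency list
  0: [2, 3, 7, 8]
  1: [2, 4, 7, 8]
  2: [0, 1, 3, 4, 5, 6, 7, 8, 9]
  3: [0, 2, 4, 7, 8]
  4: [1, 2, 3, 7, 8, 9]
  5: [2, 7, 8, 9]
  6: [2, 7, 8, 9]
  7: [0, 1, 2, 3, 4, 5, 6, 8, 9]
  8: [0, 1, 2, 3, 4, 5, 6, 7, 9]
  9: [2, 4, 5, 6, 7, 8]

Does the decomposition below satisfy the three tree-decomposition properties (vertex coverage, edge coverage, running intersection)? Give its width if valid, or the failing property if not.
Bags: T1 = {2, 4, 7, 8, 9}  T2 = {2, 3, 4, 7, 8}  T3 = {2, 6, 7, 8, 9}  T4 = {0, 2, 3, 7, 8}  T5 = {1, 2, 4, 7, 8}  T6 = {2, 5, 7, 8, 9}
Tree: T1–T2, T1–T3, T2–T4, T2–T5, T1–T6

Every vertex of G appears in some bag (union = {0, 1, 2, 3, 4, 5, 6, 7, 8, 9}); every edge is covered by a bag; and for each vertex v the set of bags containing v is connected in the bag tree. The decomposition is therefore valid. The largest bag has 5 vertices, so the width is 4.

Yes; width 4.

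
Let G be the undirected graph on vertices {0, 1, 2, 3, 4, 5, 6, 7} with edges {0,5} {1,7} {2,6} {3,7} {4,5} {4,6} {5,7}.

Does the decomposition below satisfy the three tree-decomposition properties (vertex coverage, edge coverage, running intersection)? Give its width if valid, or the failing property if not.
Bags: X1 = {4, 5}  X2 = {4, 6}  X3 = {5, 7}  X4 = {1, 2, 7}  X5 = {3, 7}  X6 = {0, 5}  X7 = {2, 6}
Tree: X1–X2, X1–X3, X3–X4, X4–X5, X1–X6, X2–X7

No — bags containing vertex 2 are not connected in the tree.

A tree decomposition must satisfy three properties: every vertex lies in some bag; for every edge, both endpoints lie together in some bag; and for every vertex, the bags containing it form a connected subtree. Here bags containing vertex 2 are not connected in the tree, so the decomposition is invalid.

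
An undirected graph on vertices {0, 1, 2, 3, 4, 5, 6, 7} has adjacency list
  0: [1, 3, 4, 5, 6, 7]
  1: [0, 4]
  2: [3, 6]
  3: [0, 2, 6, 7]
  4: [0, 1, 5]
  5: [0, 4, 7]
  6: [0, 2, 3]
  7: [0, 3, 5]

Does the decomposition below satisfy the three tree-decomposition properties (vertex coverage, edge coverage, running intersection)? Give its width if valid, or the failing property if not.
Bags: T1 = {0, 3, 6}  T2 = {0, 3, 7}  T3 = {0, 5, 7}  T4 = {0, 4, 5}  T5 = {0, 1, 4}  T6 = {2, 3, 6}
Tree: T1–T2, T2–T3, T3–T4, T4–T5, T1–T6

Vertex coverage: the bags together contain {0, 1, 2, 3, 4, 5, 6, 7}, the full vertex set. Edge coverage: each edge of G has both endpoints in at least one bag. Running intersection: for every vertex, the bags containing it form a connected subtree. All three properties hold, so this is a valid tree decomposition of width max|bag| − 1 = 2, and hence tw(G) ≤ 2.

Yes; width 2.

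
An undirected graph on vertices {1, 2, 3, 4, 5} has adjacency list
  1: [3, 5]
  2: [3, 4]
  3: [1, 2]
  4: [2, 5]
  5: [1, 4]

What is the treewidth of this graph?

A width-2 tree decomposition is:
Bags: B1 = {2, 4, 5}  B2 = {2, 3, 5}  B3 = {1, 3, 5}
Tree: B1–B2, B2–B3
Every bag has size at most 3, so the width is 3 − 1 = 2 and tw(G) ≤ 2. For the lower bound, G contains the cycle 5–4–2–3–1–5, so G is not a forest; only forests have treewidth ≤ 1, hence tw(G) ≥ 2. Combining the bounds, tw(G) = 2.

2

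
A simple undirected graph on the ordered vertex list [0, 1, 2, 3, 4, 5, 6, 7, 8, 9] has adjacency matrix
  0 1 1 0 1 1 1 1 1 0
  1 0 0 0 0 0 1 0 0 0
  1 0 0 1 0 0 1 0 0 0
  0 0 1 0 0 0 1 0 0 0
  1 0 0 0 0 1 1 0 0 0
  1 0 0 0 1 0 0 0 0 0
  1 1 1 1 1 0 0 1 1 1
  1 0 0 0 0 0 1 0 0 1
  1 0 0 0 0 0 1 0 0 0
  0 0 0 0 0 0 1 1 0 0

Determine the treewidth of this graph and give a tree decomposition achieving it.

Treewidth 2.
One optimal decomposition is:
Bags: B1 = {0, 6, 7}  B2 = {0, 2, 6}  B3 = {0, 4, 6}  B4 = {0, 6, 8}  B5 = {6, 7, 9}  B6 = {0, 1, 6}  B7 = {2, 3, 6}  B8 = {0, 4, 5}
Tree: B1–B2, B1–B3, B2–B4, B1–B5, B2–B6, B2–B7, B3–B8

Every bag has size at most 3, so the width is 3 − 1 = 2 and tw(G) ≤ 2. Conversely, {0, 4, 5} is a clique of size 3, and the vertices of any clique must share a bag in every tree decomposition; so some bag has ≥ 3 vertices and tw(G) ≥ 2. The upper and lower bounds meet at 2, so that is the treewidth.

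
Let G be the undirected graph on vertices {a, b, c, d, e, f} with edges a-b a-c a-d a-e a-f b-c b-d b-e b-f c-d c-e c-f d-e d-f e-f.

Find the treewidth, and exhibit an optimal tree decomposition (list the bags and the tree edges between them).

Treewidth 5.
Bags: B1 = {a, b, c, d, e, f}
Tree: (single bag)

With just one bag of size 6, the width is 6 − 1 = 5, so tw(G) ≤ 5. On the other hand G contains the 6-clique {a, b, c, d, e, f}. A clique must lie in a single bag of any decomposition, so no decomposition can have width below 5. Combining the bounds, tw(G) = 5.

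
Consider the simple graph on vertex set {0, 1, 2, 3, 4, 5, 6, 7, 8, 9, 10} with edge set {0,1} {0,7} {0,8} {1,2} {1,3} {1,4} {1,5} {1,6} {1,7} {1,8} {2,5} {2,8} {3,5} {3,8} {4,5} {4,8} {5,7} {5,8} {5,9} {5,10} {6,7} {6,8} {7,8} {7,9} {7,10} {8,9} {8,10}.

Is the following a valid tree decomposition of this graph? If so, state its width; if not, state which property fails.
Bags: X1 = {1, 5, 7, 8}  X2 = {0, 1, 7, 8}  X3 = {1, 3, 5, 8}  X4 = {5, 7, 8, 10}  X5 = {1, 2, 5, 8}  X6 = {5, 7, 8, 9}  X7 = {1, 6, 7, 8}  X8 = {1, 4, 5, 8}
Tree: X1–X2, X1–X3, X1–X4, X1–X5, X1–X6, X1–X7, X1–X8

Yes; width 3.

Every vertex of G appears in some bag (union = {0, 1, 2, 3, 4, 5, 6, 7, 8, 9, 10}); every edge is covered by a bag; and for each vertex v the set of bags containing v is connected in the bag tree. The decomposition is therefore valid. The largest bag has 4 vertices, so the width is 3.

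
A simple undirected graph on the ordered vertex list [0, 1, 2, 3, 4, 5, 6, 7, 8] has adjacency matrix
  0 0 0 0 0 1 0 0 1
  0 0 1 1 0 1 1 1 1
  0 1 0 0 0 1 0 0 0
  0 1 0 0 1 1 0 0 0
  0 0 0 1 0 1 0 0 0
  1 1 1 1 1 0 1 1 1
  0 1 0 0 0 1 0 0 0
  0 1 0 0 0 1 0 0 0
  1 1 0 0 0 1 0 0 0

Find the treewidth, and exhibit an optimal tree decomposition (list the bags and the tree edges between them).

Treewidth 2.
Bags: B1 = {0, 5, 8}  B2 = {1, 5, 8}  B3 = {1, 2, 5}  B4 = {1, 3, 5}  B5 = {1, 5, 7}  B6 = {3, 4, 5}  B7 = {1, 5, 6}
Tree: B1–B2, B2–B3, B3–B4, B4–B5, B4–B6, B2–B7

Every bag has size at most 3, so the width is 3 − 1 = 2 and tw(G) ≤ 2. On the other hand G contains the 3-clique {0, 5, 8}. A clique must lie in a single bag of any decomposition, so no decomposition can have width below 2. The upper and lower bounds meet at 2, so that is the treewidth.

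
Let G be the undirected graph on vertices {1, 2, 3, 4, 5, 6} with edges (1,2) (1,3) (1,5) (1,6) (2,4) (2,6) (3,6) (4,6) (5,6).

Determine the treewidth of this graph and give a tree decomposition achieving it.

The largest bag has 3 vertices, giving width 2; this decomposition certifies tw(G) ≤ 2. For the lower bound, the 3 vertices {1, 2, 6} are pairwise adjacent, and any tree decomposition puts a clique entirely inside one bag — forcing width ≥ 2. Therefore the treewidth is 2.

Treewidth 2.
Bags: B1 = {1, 2, 6}  B2 = {1, 5, 6}  B3 = {1, 3, 6}  B4 = {2, 4, 6}
Tree: B1–B2, B1–B3, B1–B4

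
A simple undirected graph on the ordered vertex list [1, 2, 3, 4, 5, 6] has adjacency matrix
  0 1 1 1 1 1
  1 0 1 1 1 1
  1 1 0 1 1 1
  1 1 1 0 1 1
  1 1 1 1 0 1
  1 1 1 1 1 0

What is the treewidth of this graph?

5

A width-5 tree decomposition is:
Bags: B1 = {1, 2, 3, 4, 5, 6}
Tree: (single bag)
A single bag containing all 6 vertices is trivially a valid decomposition of width 5. Conversely, {1, 2, 3, 4, 5, 6} is a clique of size 6, and the vertices of any clique must share a bag in every tree decomposition; so some bag has ≥ 6 vertices and tw(G) ≥ 5. Combining the bounds, tw(G) = 5.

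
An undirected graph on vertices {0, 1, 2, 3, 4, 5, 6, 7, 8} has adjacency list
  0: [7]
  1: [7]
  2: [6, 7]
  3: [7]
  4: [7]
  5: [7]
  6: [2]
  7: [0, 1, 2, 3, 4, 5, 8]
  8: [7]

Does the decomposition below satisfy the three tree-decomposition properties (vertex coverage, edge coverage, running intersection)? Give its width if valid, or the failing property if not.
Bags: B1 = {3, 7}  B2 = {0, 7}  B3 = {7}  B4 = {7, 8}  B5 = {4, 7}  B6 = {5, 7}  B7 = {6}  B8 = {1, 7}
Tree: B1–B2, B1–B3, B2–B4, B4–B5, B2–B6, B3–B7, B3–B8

No — vertex 2 appears in no bag.

A tree decomposition must satisfy three properties: every vertex lies in some bag; for every edge, both endpoints lie together in some bag; and for every vertex, the bags containing it form a connected subtree. Here vertex 2 appears in no bag, so the decomposition is invalid.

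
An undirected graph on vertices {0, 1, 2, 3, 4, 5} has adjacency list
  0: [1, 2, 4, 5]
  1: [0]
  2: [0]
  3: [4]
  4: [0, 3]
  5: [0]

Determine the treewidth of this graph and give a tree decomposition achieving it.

Treewidth 1.
One optimal decomposition is:
Bags: B1 = {0, 4}  B2 = {0, 1}  B3 = {0, 5}  B4 = {3, 4}  B5 = {0, 2}
Tree: B1–B2, B2–B3, B1–B4, B2–B5

Each bag holds 2 vertices, so the decomposition has width 1, which upper-bounds the treewidth. Since G has at least one edge (e.g. 4–0), it is not an edgeless graph, so tw(G) ≥ 1. Therefore the treewidth is 1.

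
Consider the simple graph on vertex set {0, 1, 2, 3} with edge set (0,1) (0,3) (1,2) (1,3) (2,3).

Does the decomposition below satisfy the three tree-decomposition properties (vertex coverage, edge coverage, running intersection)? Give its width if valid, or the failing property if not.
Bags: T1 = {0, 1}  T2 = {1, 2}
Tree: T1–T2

No — vertex 3 appears in no bag.

A tree decomposition must satisfy three properties: every vertex lies in some bag; for every edge, both endpoints lie together in some bag; and for every vertex, the bags containing it form a connected subtree. Here vertex 3 appears in no bag, so the decomposition is invalid.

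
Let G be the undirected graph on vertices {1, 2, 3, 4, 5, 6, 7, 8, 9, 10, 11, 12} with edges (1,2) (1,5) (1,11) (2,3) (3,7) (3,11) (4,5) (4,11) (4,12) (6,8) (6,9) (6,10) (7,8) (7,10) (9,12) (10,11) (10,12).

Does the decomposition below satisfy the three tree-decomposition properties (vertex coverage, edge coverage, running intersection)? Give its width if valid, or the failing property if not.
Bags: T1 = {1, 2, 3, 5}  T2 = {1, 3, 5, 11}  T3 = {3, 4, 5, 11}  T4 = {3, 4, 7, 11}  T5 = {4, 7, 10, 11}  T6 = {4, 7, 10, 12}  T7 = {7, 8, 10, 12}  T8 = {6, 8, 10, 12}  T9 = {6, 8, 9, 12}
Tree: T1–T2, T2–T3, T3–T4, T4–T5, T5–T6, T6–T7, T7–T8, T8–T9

Yes; width 3.

Vertex coverage: the bags together contain {1, 2, 3, 4, 5, 6, 7, 8, 9, 10, 11, 12}, the full vertex set. Edge coverage: each edge of G has both endpoints in at least one bag. Running intersection: for every vertex, the bags containing it form a connected subtree. All three properties hold, so this is a valid tree decomposition of width max|bag| − 1 = 3, and hence tw(G) ≤ 3.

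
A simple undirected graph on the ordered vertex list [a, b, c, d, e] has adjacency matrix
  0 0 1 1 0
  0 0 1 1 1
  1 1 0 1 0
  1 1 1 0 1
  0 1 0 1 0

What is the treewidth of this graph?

2

A width-2 tree decomposition is:
Bags: B1 = {b, d, e}  B2 = {b, c, d}  B3 = {a, c, d}
Tree: B1–B2, B2–B3
Each bag holds 3 vertices, so the decomposition has width 2, which upper-bounds the treewidth. Conversely, {b, d, e} is a clique of size 3, and the vertices of any clique must share a bag in every tree decomposition; so some bag has ≥ 3 vertices and tw(G) ≥ 2. Therefore the treewidth is 2.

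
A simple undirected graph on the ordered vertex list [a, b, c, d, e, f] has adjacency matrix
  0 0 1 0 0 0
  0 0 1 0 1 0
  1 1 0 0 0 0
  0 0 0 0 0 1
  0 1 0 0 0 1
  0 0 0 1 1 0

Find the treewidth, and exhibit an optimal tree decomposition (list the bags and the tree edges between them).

The largest bag has 2 vertices, giving width 1; this decomposition certifies tw(G) ≤ 1. G has an edge, so its treewidth is at least 1. The upper and lower bounds meet at 1, so that is the treewidth.

Treewidth 1.
Bags: B1 = {b, e}  B2 = {e, f}  B3 = {b, c}  B4 = {a, c}  B5 = {d, f}
Tree: B1–B2, B1–B3, B3–B4, B2–B5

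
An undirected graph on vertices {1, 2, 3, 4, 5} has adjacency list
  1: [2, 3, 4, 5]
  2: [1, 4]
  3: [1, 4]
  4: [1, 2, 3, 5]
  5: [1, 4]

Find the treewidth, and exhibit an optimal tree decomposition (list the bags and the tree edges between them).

Every bag has size at most 3, so the width is 3 − 1 = 2 and tw(G) ≤ 2. For the lower bound, the 3 vertices {1, 2, 4} are pairwise adjacent, and any tree decomposition puts a clique entirely inside one bag — forcing width ≥ 2. Hence tw(G) = 2 exactly.

Treewidth 2.
One such decomposition:
Bags: B1 = {1, 4, 5}  B2 = {1, 3, 4}  B3 = {1, 2, 4}
Tree: B1–B2, B2–B3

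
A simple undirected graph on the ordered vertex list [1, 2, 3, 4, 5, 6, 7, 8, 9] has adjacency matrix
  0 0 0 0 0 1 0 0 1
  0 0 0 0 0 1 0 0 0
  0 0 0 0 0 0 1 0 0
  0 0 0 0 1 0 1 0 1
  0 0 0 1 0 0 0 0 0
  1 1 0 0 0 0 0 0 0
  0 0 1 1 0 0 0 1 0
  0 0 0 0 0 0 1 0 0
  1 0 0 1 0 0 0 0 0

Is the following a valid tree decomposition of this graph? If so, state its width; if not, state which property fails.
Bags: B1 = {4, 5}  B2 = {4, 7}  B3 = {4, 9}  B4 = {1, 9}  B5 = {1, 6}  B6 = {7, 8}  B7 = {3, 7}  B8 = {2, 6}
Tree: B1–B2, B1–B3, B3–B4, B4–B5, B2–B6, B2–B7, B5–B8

Yes; width 1.

Vertex coverage: the bags together contain {1, 2, 3, 4, 5, 6, 7, 8, 9}, the full vertex set. Edge coverage: each edge of G has both endpoints in at least one bag. Running intersection: for every vertex, the bags containing it form a connected subtree. All three properties hold, so this is a valid tree decomposition of width max|bag| − 1 = 1, and hence tw(G) ≤ 1.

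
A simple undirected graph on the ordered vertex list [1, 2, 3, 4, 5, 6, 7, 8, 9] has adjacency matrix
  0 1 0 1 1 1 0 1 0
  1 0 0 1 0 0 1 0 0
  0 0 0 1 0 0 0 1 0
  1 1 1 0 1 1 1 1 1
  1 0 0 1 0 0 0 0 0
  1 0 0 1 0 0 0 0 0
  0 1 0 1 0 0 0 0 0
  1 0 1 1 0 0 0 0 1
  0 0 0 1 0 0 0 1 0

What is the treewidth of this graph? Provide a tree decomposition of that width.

Every bag has size at most 3, so the width is 3 − 1 = 2 and tw(G) ≤ 2. On the other hand G contains the 3-clique {1, 4, 8}. A clique must lie in a single bag of any decomposition, so no decomposition can have width below 2. Therefore the treewidth is 2.

Treewidth 2.
One optimal decomposition is:
Bags: B1 = {1, 4, 8}  B2 = {1, 2, 4}  B3 = {2, 4, 7}  B4 = {3, 4, 8}  B5 = {1, 4, 6}  B6 = {4, 8, 9}  B7 = {1, 4, 5}
Tree: B1–B2, B2–B3, B1–B4, B1–B5, B1–B6, B5–B7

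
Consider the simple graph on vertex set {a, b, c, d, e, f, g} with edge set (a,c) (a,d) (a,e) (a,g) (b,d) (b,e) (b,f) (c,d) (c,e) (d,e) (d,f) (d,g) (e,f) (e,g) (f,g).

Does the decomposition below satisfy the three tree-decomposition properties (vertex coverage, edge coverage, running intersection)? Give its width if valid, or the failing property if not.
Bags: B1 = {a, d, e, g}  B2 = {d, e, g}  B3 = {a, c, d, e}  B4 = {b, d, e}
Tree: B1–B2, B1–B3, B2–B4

A tree decomposition must satisfy three properties: every vertex lies in some bag; for every edge, both endpoints lie together in some bag; and for every vertex, the bags containing it form a connected subtree. Here vertex f appears in no bag, so the decomposition is invalid.

No — vertex f appears in no bag.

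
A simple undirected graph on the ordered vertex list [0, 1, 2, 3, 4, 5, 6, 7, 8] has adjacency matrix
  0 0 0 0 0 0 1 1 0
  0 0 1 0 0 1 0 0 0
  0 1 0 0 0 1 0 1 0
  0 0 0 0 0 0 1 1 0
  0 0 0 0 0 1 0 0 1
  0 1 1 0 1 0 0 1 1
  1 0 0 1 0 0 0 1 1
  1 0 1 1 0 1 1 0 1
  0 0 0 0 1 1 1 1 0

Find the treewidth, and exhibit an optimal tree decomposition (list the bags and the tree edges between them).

Every bag has size at most 3, so the width is 3 − 1 = 2 and tw(G) ≤ 2. For the lower bound, the 3 vertices {1, 2, 5} are pairwise adjacent, and any tree decomposition puts a clique entirely inside one bag — forcing width ≥ 2. Combining the bounds, tw(G) = 2.

Treewidth 2.
One such decomposition:
Bags: B1 = {0, 6, 7}  B2 = {6, 7, 8}  B3 = {5, 7, 8}  B4 = {2, 5, 7}  B5 = {3, 6, 7}  B6 = {1, 2, 5}  B7 = {4, 5, 8}
Tree: B1–B2, B2–B3, B3–B4, B1–B5, B4–B6, B3–B7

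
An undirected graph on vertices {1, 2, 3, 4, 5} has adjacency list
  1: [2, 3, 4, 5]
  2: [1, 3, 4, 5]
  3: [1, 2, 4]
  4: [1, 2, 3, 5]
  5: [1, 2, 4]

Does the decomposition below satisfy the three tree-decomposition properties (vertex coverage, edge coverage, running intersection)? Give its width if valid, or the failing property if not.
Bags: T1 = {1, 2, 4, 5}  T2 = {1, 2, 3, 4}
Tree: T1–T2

Every vertex of G appears in some bag (union = {1, 2, 3, 4, 5}); every edge is covered by a bag; and for each vertex v the set of bags containing v is connected in the bag tree. The decomposition is therefore valid. The largest bag has 4 vertices, so the width is 3.

Yes; width 3.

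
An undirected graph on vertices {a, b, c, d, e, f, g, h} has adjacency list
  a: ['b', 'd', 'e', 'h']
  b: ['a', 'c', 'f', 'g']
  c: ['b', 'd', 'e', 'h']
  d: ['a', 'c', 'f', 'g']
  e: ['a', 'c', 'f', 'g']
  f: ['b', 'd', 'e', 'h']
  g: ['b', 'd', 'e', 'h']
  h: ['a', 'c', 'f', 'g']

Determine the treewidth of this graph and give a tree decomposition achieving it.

Each bag holds 5 vertices, so the decomposition has width 4, which upper-bounds the treewidth. For the lower bound: the 5 vertex sets {a,b}, {d,g}, {c,h}, {f}, {e} are disjoint, each induces a connected subgraph, and every pair is joined by at least one edge of G. Contracting each set to a single vertex therefore yields K_{5} as a minor, and since treewidth is minor-monotone, tw(G) ≥ tw(K_{5}) = 4. Therefore the treewidth is 4.

Treewidth 4.
One such decomposition:
Bags: B1 = {a, b, c, f, g}  B2 = {a, c, d, f, g}  B3 = {a, c, f, g, h}  B4 = {a, c, e, f, g}
Tree: B1–B2, B2–B3, B3–B4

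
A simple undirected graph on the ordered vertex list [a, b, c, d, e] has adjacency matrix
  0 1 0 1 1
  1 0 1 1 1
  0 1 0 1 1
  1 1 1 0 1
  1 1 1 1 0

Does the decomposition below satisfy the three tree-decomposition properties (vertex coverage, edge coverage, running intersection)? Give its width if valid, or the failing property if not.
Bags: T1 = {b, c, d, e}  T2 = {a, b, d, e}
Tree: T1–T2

Yes; width 3.

Vertex coverage: the bags together contain {a, b, c, d, e}, the full vertex set. Edge coverage: each edge of G has both endpoints in at least one bag. Running intersection: for every vertex, the bags containing it form a connected subtree. All three properties hold, so this is a valid tree decomposition of width max|bag| − 1 = 3, and hence tw(G) ≤ 3.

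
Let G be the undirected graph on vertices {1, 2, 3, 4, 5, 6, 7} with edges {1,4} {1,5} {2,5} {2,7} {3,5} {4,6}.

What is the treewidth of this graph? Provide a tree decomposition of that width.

Each bag holds 2 vertices, so the decomposition has width 1, which upper-bounds the treewidth. G has an edge, so its treewidth is at least 1. Combining the bounds, tw(G) = 1.

Treewidth 1.
One optimal decomposition is:
Bags: B1 = {3, 5}  B2 = {2, 5}  B3 = {1, 5}  B4 = {1, 4}  B5 = {2, 7}  B6 = {4, 6}
Tree: B1–B2, B1–B3, B3–B4, B2–B5, B4–B6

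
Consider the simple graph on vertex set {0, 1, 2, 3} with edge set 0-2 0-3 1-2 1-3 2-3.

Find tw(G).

2

A width-2 tree decomposition is:
Bags: B1 = {1, 2, 3}  B2 = {0, 2, 3}
Tree: B1–B2
The largest bag has 3 vertices, giving width 2; this decomposition certifies tw(G) ≤ 2. For the lower bound, the 3 vertices {0, 2, 3} are pairwise adjacent, and any tree decomposition puts a clique entirely inside one bag — forcing width ≥ 2. Therefore the treewidth is 2.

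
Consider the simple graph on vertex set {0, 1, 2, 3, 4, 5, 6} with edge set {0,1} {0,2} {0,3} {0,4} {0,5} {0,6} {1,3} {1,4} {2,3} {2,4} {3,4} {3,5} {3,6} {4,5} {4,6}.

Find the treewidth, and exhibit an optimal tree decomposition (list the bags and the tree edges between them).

Each bag holds 4 vertices, so the decomposition has width 3, which upper-bounds the treewidth. On the other hand G contains the 4-clique {0, 1, 3, 4}. A clique must lie in a single bag of any decomposition, so no decomposition can have width below 3. Hence tw(G) = 3 exactly.

Treewidth 3.
One such decomposition:
Bags: B1 = {0, 2, 3, 4}  B2 = {0, 3, 4, 6}  B3 = {0, 3, 4, 5}  B4 = {0, 1, 3, 4}
Tree: B1–B2, B1–B3, B2–B4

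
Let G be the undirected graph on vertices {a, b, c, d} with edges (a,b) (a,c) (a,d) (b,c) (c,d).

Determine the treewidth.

2

A width-2 tree decomposition is:
Bags: B1 = {a, c, d}  B2 = {a, b, c}
Tree: B1–B2
Every bag has size at most 3, so the width is 3 − 1 = 2 and tw(G) ≤ 2. For the lower bound, the 3 vertices {a, c, d} are pairwise adjacent, and any tree decomposition puts a clique entirely inside one bag — forcing width ≥ 2. Combining the bounds, tw(G) = 2.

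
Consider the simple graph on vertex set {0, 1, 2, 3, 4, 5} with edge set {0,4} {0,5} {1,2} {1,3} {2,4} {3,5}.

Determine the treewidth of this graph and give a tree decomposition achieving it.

Each bag holds 3 vertices, so the decomposition has width 2, which upper-bounds the treewidth. The edges 5–0–4–2–1–3–5 form a cycle, so G is not a tree and its treewidth is at least 2. Hence tw(G) = 2 exactly.

Treewidth 2.
One such decomposition:
Bags: B1 = {0, 4, 5}  B2 = {2, 4, 5}  B3 = {1, 2, 5}  B4 = {1, 3, 5}
Tree: B1–B2, B2–B3, B3–B4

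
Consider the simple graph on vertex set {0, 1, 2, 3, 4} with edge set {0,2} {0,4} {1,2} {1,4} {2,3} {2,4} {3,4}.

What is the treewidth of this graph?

2

A width-2 tree decomposition is:
Bags: B1 = {0, 2, 4}  B2 = {2, 3, 4}  B3 = {1, 2, 4}
Tree: B1–B2, B2–B3
The largest bag has 3 vertices, giving width 2; this decomposition certifies tw(G) ≤ 2. For the lower bound, the 3 vertices {0, 2, 4} are pairwise adjacent, and any tree decomposition puts a clique entirely inside one bag — forcing width ≥ 2. Therefore the treewidth is 2.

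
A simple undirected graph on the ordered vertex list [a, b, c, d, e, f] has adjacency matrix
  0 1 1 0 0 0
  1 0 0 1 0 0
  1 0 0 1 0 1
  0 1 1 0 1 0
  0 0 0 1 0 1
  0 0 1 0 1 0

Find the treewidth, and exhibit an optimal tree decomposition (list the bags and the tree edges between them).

Every bag has size at most 3, so the width is 3 − 1 = 2 and tw(G) ≤ 2. Since b–a–c–d–b is a cycle in G, G is not acyclic. Forests are exactly the graphs of treewidth ≤ 1, so tw(G) ≥ 2. Hence tw(G) = 2 exactly.

Treewidth 2.
Bags: B1 = {a, b, d}  B2 = {a, c, d}  B3 = {c, d, e}  B4 = {c, e, f}
Tree: B1–B2, B2–B3, B3–B4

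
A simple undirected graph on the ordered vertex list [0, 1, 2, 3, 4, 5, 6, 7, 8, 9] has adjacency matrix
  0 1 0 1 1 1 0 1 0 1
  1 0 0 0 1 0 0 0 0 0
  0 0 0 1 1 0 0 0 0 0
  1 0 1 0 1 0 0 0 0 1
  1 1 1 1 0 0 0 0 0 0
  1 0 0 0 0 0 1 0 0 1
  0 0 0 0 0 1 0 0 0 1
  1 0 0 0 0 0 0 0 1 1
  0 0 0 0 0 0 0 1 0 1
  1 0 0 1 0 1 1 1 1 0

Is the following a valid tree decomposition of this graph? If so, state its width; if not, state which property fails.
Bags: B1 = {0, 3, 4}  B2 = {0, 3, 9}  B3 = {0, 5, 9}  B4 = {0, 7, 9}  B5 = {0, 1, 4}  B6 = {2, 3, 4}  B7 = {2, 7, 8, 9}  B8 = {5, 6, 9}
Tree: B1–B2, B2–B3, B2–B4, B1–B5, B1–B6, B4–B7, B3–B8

A tree decomposition must satisfy three properties: every vertex lies in some bag; for every edge, both endpoints lie together in some bag; and for every vertex, the bags containing it form a connected subtree. Here bags containing vertex 2 are not connected in the tree, so the decomposition is invalid.

No — bags containing vertex 2 are not connected in the tree.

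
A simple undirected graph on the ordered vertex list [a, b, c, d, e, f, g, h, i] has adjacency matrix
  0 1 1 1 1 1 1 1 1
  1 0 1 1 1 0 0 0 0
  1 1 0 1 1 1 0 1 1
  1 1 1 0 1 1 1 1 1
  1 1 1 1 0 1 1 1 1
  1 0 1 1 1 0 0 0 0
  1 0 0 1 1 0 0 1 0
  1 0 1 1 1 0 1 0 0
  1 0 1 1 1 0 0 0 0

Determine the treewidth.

4

A width-4 tree decomposition is:
Bags: B1 = {a, c, d, e, i}  B2 = {a, b, c, d, e}  B3 = {a, c, d, e, h}  B4 = {a, d, e, g, h}  B5 = {a, c, d, e, f}
Tree: B1–B2, B2–B3, B3–B4, B2–B5
The largest bag has 5 vertices, giving width 4; this decomposition certifies tw(G) ≤ 4. Conversely, {a, d, e, g, h} is a clique of size 5, and the vertices of any clique must share a bag in every tree decomposition; so some bag has ≥ 5 vertices and tw(G) ≥ 4. Combining the bounds, tw(G) = 4.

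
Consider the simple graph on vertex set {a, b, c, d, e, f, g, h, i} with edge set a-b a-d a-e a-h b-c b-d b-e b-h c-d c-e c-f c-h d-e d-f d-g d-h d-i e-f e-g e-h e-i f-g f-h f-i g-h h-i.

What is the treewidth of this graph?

4

A width-4 tree decomposition is:
Bags: B1 = {d, e, f, h, i}  B2 = {c, d, e, f, h}  B3 = {b, c, d, e, h}  B4 = {a, b, d, e, h}  B5 = {d, e, f, g, h}
Tree: B1–B2, B2–B3, B3–B4, B2–B5
The largest bag has 5 vertices, giving width 4; this decomposition certifies tw(G) ≤ 4. Conversely, {a, b, d, e, h} is a clique of size 5, and the vertices of any clique must share a bag in every tree decomposition; so some bag has ≥ 5 vertices and tw(G) ≥ 4. The upper and lower bounds meet at 4, so that is the treewidth.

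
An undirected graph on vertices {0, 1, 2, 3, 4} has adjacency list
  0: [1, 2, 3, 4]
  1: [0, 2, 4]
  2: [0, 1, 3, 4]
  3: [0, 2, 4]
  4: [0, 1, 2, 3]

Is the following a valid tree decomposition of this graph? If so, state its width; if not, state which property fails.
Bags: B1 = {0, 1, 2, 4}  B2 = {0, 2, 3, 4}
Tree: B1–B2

Vertex coverage: the bags together contain {0, 1, 2, 3, 4}, the full vertex set. Edge coverage: each edge of G has both endpoints in at least one bag. Running intersection: for every vertex, the bags containing it form a connected subtree. All three properties hold, so this is a valid tree decomposition of width max|bag| − 1 = 3, and hence tw(G) ≤ 3.

Yes; width 3.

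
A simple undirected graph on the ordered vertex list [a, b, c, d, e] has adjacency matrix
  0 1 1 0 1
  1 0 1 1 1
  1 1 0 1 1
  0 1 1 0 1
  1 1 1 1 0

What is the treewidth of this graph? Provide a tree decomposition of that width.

The largest bag has 4 vertices, giving width 3; this decomposition certifies tw(G) ≤ 3. Conversely, {b, c, d, e} is a clique of size 4, and the vertices of any clique must share a bag in every tree decomposition; so some bag has ≥ 4 vertices and tw(G) ≥ 3. Combining the bounds, tw(G) = 3.

Treewidth 3.
Bags: B1 = {a, b, c, e}  B2 = {b, c, d, e}
Tree: B1–B2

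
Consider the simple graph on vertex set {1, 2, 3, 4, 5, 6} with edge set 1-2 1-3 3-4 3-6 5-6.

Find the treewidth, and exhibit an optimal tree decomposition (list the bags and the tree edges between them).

Treewidth 1.
One such decomposition:
Bags: B1 = {3, 4}  B2 = {3, 6}  B3 = {1, 3}  B4 = {5, 6}  B5 = {1, 2}
Tree: B1–B2, B2–B3, B2–B4, B3–B5

The largest bag has 2 vertices, giving width 1; this decomposition certifies tw(G) ≤ 1. Any graph with an edge has treewidth ≥ 1, and G has the edge 4–3. The upper and lower bounds meet at 1, so that is the treewidth.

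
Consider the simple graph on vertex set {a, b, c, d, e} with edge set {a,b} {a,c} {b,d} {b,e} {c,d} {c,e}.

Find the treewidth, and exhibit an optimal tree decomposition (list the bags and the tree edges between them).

Each bag holds 3 vertices, so the decomposition has width 2, which upper-bounds the treewidth. For the lower bound, G contains the cycle c–a–b–d–c, so G is not a forest; only forests have treewidth ≤ 1, hence tw(G) ≥ 2. Hence tw(G) = 2 exactly.

Treewidth 2.
Bags: B1 = {a, b, c}  B2 = {b, c, d}  B3 = {b, c, e}
Tree: B1–B2, B2–B3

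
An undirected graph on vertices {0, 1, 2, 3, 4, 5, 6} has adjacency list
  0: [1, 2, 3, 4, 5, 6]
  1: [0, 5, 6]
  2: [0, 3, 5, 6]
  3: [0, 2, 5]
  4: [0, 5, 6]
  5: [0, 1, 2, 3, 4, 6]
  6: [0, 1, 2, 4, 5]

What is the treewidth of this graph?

3

A width-3 tree decomposition is:
Bags: B1 = {0, 2, 5, 6}  B2 = {0, 1, 5, 6}  B3 = {0, 2, 3, 5}  B4 = {0, 4, 5, 6}
Tree: B1–B2, B1–B3, B1–B4
The largest bag has 4 vertices, giving width 3; this decomposition certifies tw(G) ≤ 3. For the lower bound, the 4 vertices {0, 2, 3, 5} are pairwise adjacent, and any tree decomposition puts a clique entirely inside one bag — forcing width ≥ 3. Hence tw(G) = 3 exactly.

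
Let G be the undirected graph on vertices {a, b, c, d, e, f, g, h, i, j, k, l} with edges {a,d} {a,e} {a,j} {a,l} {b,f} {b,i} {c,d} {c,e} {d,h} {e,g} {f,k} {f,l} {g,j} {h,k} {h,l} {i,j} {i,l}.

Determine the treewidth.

A width-3 tree decomposition is:
Bags: B1 = {c, e, g, j}  B2 = {a, c, e, j}  B3 = {a, c, d, j}  B4 = {a, d, i, j}  B5 = {a, d, i, l}  B6 = {d, h, i, l}  B7 = {b, h, i, l}  B8 = {b, f, h, l}  B9 = {b, f, h, k}
Tree: B1–B2, B2–B3, B3–B4, B4–B5, B5–B6, B6–B7, B7–B8, B8–B9
Each bag holds 4 vertices, so the decomposition has width 3, which upper-bounds the treewidth. For the lower bound: the 4 vertex sets {c,e,g}, {j}, {a}, {d,h,i,l} are disjoint, each induces a connected subgraph, and every pair is joined by at least one edge of G. Contracting each set to a single vertex therefore yields K_{4} as a minor, and since treewidth is minor-monotone, tw(G) ≥ tw(K_{4}) = 3. The upper and lower bounds meet at 3, so that is the treewidth.

3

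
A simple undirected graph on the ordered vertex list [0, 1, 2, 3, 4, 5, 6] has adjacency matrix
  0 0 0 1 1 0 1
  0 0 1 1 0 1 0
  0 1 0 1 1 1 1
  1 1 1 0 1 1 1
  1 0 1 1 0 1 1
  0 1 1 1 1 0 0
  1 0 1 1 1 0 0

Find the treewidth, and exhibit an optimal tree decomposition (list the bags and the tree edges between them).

Treewidth 3.
One such decomposition:
Bags: B1 = {2, 3, 4, 5}  B2 = {2, 3, 4, 6}  B3 = {0, 3, 4, 6}  B4 = {1, 2, 3, 5}
Tree: B1–B2, B2–B3, B1–B4

Every bag has size at most 4, so the width is 4 − 1 = 3 and tw(G) ≤ 3. On the other hand G contains the 4-clique {0, 3, 4, 6}. A clique must lie in a single bag of any decomposition, so no decomposition can have width below 3. The upper and lower bounds meet at 3, so that is the treewidth.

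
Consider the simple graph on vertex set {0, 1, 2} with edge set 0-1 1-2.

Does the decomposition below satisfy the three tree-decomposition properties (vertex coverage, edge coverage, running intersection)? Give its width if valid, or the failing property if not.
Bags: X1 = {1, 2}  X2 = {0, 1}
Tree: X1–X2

Yes; width 1.

Checking the three conditions: (i) the bags cover all of {0, 1, 2}; (ii) for each edge, some bag contains both endpoints; (iii) the bags containing any fixed vertex form a subtree. All hold, so the decomposition is valid with width 2 − 1 = 1.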